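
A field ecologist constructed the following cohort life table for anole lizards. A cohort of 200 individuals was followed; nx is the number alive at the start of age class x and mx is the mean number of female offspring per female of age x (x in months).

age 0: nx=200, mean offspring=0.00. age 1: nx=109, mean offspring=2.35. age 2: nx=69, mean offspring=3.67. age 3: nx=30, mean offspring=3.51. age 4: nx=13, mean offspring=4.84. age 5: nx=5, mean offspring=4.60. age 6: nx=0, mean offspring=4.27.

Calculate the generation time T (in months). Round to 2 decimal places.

2.06

lx = nx/n0 = nx/200: 1, 0.545, 0.345, 0.15, 0.065, 0.025, 0
lx·mx: 0, 1.28075, 1.26615, 0.5265, 0.3146, 0.115, 0 → R0 = 3.503
x·lx·mx: 0, 1.28075, 2.5323, 1.5795, 1.2584, 0.575, 0 → Σ = 7.22595
T = 7.22595 / 3.503 = 2.062789… → 2.06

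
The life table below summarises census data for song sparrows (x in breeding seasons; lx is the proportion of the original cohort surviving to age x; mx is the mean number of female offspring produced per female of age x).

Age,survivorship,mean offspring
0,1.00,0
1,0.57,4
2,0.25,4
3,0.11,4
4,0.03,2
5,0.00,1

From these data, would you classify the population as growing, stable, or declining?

growing

R0 = Σ lx·mx = 0 + 2.28 + 1 + 0.44 + 0.06 + 0 = 3.78
R0 > 1, so the population is growing.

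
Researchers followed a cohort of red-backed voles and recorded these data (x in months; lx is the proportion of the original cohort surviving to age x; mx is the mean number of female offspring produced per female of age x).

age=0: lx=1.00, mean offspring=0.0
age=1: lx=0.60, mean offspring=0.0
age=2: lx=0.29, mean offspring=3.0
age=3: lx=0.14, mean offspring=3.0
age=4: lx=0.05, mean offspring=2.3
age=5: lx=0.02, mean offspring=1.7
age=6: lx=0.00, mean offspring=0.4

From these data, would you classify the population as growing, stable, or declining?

R0 = Σ lx·mx = 0 + 0 + 0.87 + 0.42 + 0.115 + 0.034 + 0 = 1.439
R0 > 1, so the population is growing.

growing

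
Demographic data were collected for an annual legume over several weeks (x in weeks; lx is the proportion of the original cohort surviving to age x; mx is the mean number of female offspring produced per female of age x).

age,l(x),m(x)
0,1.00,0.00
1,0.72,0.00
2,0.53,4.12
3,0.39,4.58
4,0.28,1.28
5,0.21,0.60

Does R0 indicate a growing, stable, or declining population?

growing

R0 = Σ lx·mx = 0 + 0 + 2.1836 + 1.7862 + 0.3584 + 0.126 = 4.4542
R0 > 1, so the population is growing.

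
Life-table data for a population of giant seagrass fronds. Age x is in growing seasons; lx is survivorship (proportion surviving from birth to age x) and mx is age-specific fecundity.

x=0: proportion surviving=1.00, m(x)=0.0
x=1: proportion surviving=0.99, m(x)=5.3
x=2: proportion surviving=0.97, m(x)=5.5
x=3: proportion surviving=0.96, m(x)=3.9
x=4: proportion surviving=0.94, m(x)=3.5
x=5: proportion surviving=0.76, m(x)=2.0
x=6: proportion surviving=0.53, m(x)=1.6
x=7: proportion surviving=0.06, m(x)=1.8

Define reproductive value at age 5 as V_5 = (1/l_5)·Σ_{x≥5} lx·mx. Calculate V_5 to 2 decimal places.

3.26

lx·mx for x ≥ 5: 1.52, 0.848, 0.108 → sum = 2.476
V_5 = 2.476 / l_5 = 2.476 / 0.76 = 3.257895… → 3.26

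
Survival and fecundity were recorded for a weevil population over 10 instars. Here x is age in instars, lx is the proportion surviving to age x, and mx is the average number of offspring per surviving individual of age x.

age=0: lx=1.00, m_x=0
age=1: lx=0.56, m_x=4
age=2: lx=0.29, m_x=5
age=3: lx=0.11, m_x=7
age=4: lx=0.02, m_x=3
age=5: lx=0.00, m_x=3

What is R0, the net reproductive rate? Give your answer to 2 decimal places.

4.52

lx·mx by age: 0, 2.24, 1.45, 0.77, 0.06, 0
R0 = Σ lx·mx = 4.52 → 4.52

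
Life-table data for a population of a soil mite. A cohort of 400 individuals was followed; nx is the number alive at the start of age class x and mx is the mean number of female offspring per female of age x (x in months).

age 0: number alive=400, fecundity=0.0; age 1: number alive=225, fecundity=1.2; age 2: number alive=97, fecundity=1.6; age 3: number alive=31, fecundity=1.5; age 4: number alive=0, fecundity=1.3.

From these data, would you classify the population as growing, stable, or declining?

lx = nx/n0 = nx/400: 1, 0.5625, 0.2425, 0.0775, 0
R0 = Σ lx·mx = 0 + 0.675 + 0.388 + 0.11625 + 0 = 1.17925
R0 > 1, so the population is growing.

growing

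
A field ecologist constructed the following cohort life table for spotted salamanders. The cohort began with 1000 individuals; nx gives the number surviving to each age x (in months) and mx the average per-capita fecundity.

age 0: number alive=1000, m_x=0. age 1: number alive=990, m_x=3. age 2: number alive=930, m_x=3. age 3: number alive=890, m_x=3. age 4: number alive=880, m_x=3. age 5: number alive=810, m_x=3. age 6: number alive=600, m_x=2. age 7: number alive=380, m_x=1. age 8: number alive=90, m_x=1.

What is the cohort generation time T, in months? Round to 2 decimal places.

lx = nx/n0 = nx/1000: 1, 0.99, 0.93, 0.89, 0.88, 0.81, 0.6, 0.38, 0.09
lx·mx: 0, 2.97, 2.79, 2.67, 2.64, 2.43, 1.2, 0.38, 0.09 → R0 = 15.17
x·lx·mx: 0, 2.97, 5.58, 8.01, 10.56, 12.15, 7.2, 2.66, 0.72 → Σ = 49.85
T = 49.85 / 15.17 = 3.286091… → 3.29

3.29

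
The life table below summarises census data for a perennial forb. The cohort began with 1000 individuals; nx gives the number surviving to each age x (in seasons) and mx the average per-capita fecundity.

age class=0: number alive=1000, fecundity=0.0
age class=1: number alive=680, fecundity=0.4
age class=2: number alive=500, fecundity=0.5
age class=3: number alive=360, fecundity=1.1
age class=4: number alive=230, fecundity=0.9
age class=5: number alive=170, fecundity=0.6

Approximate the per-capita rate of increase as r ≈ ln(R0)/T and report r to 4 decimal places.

0.0761

lx = nx/n0 = nx/1000: 1, 0.68, 0.5, 0.36, 0.23, 0.17
R0 = Σ lx·mx = 0 + 0.272 + 0.25 + 0.396 + 0.207 + 0.102 = 1.227
Σ x·lx·mx = 3.298; T = 3.298/1.227 = 2.68786…
r ≈ ln(R0)/T = ln(1.227)/2.68786… = 0.07611… → 0.0761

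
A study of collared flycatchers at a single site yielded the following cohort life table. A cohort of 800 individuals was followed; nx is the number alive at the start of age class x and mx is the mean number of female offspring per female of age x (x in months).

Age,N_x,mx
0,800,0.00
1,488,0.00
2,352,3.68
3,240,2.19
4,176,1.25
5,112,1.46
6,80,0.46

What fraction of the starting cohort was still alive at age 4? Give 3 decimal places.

l_4 = n_4/n_0 = 176/800 = 0.22 → 0.220

0.220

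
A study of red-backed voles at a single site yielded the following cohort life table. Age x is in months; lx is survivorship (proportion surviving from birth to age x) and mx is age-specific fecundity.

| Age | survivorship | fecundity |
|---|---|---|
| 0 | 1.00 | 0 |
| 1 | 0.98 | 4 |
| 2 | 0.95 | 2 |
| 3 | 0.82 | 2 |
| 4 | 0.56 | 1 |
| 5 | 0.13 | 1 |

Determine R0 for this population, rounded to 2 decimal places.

8.15

lx·mx by age: 0, 3.92, 1.9, 1.64, 0.56, 0.13
R0 = Σ lx·mx = 8.15 → 8.15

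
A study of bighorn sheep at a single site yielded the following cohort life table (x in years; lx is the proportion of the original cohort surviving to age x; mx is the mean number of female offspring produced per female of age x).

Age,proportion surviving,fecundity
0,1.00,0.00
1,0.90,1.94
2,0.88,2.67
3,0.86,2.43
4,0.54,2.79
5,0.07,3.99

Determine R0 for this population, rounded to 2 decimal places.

lx·mx by age: 0, 1.746, 2.3496, 2.0898, 1.5066, 0.2793
R0 = Σ lx·mx = 7.9713 → 7.97

7.97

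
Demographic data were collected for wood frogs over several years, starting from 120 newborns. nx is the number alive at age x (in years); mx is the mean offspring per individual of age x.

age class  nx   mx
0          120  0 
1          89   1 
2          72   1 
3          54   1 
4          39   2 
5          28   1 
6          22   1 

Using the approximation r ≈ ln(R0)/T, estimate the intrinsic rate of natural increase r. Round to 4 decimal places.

0.3680

lx = nx/n0 = nx/120: 1, 0.74167…, 0.6, 0.45, 0.325, 0.23333…, 0.18333…
R0 = Σ lx·mx = 0 + 0.74167… + 0.6 + 0.45 + 0.65 + 0.23333… + 0.18333… = 2.858333…
Σ x·lx·mx = 8.158333…; T = 8.158333…/2.858333… = 2.85423…
r ≈ ln(R0)/T = ln(2.858333…)/2.85423… = 0.367959… → 0.3680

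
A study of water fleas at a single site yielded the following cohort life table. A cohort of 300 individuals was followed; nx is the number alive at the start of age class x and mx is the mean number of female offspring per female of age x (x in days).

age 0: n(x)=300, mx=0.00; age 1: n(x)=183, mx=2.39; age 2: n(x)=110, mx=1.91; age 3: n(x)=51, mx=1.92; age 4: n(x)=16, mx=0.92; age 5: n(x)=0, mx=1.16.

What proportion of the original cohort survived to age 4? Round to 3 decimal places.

0.053

l_4 = n_4/n_0 = 16/300 = 0.053333… → 0.053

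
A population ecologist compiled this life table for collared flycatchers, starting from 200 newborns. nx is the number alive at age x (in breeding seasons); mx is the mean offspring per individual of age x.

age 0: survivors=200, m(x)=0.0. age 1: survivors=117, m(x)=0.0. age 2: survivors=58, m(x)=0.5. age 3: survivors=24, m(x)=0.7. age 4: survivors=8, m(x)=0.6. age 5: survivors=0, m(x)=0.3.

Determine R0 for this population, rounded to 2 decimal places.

0.25

lx = nx/n0 = nx/200: 1, 0.585, 0.29, 0.12, 0.04, 0
lx·mx by age: 0, 0, 0.145, 0.084, 0.024, 0
R0 = Σ lx·mx = 0.253 → 0.25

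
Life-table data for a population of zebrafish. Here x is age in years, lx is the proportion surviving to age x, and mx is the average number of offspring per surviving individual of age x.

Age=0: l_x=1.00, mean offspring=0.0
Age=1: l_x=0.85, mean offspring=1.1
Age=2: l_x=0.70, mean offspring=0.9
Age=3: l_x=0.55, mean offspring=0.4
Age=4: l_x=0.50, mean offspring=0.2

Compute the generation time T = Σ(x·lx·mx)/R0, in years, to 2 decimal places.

1.73

lx·mx: 0, 0.935, 0.63, 0.22, 0.1 → R0 = 1.885
x·lx·mx: 0, 0.935, 1.26, 0.66, 0.4 → Σ = 3.255
T = 3.255 / 1.885 = 1.72679… → 1.73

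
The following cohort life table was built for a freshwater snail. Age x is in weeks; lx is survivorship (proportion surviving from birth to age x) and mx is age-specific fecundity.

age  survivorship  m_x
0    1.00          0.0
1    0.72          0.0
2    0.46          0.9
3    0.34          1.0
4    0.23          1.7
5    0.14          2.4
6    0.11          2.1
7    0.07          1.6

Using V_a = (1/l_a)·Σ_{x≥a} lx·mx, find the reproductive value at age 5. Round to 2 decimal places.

lx·mx for x ≥ 5: 0.336, 0.231, 0.112 → sum = 0.679
V_5 = 0.679 / l_5 = 0.679 / 0.14 = 4.85 → 4.85

4.85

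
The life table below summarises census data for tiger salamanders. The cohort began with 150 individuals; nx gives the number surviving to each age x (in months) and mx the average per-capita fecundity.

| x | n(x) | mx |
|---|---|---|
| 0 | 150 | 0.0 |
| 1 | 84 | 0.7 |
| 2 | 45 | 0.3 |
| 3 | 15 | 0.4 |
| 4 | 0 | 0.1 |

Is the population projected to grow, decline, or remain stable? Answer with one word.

declining

lx = nx/n0 = nx/150: 1, 0.56, 0.3, 0.1, 0
R0 = Σ lx·mx = 0 + 0.392 + 0.09 + 0.04 + 0 = 0.522
R0 < 1, so the population is declining.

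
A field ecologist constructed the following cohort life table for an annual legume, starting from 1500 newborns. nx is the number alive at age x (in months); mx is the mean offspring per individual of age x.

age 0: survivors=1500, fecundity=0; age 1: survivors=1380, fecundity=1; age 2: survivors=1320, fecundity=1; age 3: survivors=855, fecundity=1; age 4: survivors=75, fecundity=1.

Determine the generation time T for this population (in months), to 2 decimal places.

1.90

lx = nx/n0 = nx/1500: 1, 0.92, 0.88, 0.57, 0.05
lx·mx: 0, 0.92, 0.88, 0.57, 0.05 → R0 = 2.42
x·lx·mx: 0, 0.92, 1.76, 1.71, 0.2 → Σ = 4.59
T = 4.59 / 2.42 = 1.896694… → 1.90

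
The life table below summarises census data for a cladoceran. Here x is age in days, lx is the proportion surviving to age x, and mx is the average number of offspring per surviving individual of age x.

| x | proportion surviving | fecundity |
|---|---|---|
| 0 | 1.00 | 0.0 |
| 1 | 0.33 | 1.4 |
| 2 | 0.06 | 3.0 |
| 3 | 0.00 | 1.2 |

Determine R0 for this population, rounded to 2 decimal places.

0.64

lx·mx by age: 0, 0.462, 0.18, 0
R0 = Σ lx·mx = 0.642 → 0.64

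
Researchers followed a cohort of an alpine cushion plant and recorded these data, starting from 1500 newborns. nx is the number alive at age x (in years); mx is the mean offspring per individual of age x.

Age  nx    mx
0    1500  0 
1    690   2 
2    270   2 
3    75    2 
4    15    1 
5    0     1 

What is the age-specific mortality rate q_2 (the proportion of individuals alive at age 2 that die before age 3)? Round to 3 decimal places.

lx = nx/n0 = nx/1500: 1, 0.46, 0.18, 0.05, 0.01, 0
q_2 = (l_2 − l_3) / l_2 = (0.18 − 0.05) / 0.18
     = 0.13 / 0.18 = 0.722222… → 0.722

0.722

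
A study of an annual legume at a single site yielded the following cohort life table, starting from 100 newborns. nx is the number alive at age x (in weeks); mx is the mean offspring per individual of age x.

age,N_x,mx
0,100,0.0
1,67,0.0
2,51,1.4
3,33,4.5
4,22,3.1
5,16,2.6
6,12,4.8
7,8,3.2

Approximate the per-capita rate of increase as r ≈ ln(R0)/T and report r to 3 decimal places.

lx = nx/n0 = nx/100: 1, 0.67, 0.51, 0.33, 0.22, 0.16, 0.12, 0.08
R0 = Σ lx·mx = 0 + 0 + 0.714 + 1.485 + 0.682 + 0.416 + 0.576 + 0.256 = 4.129
Σ x·lx·mx = 15.939; T = 15.939/4.129 = 3.86026…
r ≈ ln(R0)/T = ln(4.129)/3.86026… = 0.36734… → 0.367

0.367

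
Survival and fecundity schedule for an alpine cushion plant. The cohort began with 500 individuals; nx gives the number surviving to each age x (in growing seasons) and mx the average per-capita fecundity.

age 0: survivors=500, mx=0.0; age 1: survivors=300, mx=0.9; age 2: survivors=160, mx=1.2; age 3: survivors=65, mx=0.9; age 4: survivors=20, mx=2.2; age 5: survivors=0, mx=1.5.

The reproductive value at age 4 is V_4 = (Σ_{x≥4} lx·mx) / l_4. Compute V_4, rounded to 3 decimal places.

lx = nx/n0 = nx/500: 1, 0.6, 0.32, 0.13, 0.04, 0
lx·mx for x ≥ 4: 0.088, 0 → sum = 0.088
V_4 = 0.088 / l_4 = 0.088 / 0.04 = 2.2 → 2.200

2.200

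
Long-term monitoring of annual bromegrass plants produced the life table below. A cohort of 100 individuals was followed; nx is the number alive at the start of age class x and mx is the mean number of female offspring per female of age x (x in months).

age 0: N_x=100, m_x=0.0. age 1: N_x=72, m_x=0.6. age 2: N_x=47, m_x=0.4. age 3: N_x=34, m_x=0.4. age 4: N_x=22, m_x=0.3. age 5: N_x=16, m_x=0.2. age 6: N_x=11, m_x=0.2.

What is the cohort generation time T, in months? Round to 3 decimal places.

2.023

lx = nx/n0 = nx/100: 1, 0.72, 0.47, 0.34, 0.22, 0.16, 0.11
lx·mx: 0, 0.432, 0.188, 0.136, 0.066, 0.032, 0.022 → R0 = 0.876
x·lx·mx: 0, 0.432, 0.376, 0.408, 0.264, 0.16, 0.132 → Σ = 1.772
T = 1.772 / 0.876 = 2.022831… → 2.023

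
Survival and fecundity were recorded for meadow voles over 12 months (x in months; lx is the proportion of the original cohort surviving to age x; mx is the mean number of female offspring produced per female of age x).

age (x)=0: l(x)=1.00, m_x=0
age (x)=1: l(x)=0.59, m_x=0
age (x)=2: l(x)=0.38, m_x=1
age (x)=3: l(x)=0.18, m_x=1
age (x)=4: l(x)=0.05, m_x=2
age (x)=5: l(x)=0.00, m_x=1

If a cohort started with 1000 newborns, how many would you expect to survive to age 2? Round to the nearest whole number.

Expected survivors = N0 · l_2 = 1000 × 0.38 = 380 → 380

380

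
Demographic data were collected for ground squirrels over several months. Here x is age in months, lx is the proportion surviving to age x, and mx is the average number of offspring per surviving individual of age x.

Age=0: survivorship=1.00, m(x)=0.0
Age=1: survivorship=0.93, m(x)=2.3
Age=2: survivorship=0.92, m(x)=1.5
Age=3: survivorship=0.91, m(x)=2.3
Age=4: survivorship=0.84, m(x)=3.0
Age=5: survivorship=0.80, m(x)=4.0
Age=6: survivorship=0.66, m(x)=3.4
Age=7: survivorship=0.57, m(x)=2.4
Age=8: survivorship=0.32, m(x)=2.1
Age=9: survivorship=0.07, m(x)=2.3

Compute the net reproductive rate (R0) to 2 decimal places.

15.78

lx·mx by age: 0, 2.139, 1.38, 2.093, 2.52, 3.2, 2.244, 1.368, 0.672, 0.161
R0 = Σ lx·mx = 15.777 → 15.78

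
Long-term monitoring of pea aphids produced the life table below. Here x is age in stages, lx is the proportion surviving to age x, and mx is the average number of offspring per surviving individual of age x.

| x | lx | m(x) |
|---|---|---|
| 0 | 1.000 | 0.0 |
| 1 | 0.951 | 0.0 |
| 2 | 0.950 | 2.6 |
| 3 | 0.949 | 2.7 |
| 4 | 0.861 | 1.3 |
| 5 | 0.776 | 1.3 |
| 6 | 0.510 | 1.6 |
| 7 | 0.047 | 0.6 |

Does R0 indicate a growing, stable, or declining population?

R0 = Σ lx·mx = 0 + 0 + 2.47 + 2.5623 + 1.1193 + 1.0088 + 0.816 + 0.0282 = 8.0046
R0 > 1, so the population is growing.

growing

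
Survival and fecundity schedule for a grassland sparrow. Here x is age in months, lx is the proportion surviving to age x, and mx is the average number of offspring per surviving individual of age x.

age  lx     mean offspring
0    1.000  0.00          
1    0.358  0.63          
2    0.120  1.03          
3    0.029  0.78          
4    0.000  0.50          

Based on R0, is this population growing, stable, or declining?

R0 = Σ lx·mx = 0 + 0.22554 + 0.1236 + 0.02262 + 0 = 0.37176
R0 < 1, so the population is declining.

declining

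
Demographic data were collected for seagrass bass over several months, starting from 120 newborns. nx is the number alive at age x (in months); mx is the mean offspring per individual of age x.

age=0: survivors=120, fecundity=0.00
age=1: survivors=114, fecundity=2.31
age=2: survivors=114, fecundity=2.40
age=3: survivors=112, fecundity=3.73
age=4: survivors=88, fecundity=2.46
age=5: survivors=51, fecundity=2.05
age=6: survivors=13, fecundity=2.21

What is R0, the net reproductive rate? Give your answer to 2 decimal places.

lx = nx/n0 = nx/120: 1, 0.95, 0.95, 0.93333…, 0.73333…, 0.425, 0.10833…
lx·mx by age: 0, 2.1945, 2.28, 3.481333…, 1.804…, 0.87125, 0.239417…
R0 = Σ lx·mx = 10.8705… → 10.87

10.87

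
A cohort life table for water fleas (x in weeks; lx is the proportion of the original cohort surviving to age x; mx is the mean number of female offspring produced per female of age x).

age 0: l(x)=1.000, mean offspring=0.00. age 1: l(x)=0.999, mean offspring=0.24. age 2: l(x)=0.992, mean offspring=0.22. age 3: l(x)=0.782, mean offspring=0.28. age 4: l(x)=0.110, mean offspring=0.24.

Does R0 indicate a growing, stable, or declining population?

R0 = Σ lx·mx = 0 + 0.23976 + 0.21824 + 0.21896 + 0.0264 = 0.70336
R0 < 1, so the population is declining.

declining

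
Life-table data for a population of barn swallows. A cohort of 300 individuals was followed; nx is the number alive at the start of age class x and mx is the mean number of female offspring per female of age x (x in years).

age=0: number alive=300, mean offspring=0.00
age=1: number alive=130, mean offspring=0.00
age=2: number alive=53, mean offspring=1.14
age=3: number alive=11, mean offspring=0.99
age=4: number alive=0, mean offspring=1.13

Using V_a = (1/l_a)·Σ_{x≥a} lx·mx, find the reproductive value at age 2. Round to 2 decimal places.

lx = nx/n0 = nx/300: 1, 0.43333…, 0.17667…, 0.03667…, 0
lx·mx for x ≥ 2: 0.2014…, 0.0363…, 0 → sum = 0.2377…
V_2 = 0.2377… / l_2 = 0.2377… / 0.176667… = 1.345472… → 1.35

1.35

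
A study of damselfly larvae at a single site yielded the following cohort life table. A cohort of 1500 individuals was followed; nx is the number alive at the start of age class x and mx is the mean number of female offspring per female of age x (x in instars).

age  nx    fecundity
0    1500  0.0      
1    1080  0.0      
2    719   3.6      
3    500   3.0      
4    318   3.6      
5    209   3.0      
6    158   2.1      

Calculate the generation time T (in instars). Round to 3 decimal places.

lx = nx/n0 = nx/1500: 1, 0.72, 0.47933…, 0.33333…, 0.212, 0.13933…, 0.10533…
lx·mx: 0, 0, 1.7256…, 1…, 0.7632, 0.418…, 0.2212… → R0 = 4.128…
x·lx·mx: 0, 0, 3.4512…, 3…, 3.0528, 2.09…, 1.3272… → Σ = 12.9212…
T = 12.9212… / 4.128… = 3.130136… → 3.130

3.130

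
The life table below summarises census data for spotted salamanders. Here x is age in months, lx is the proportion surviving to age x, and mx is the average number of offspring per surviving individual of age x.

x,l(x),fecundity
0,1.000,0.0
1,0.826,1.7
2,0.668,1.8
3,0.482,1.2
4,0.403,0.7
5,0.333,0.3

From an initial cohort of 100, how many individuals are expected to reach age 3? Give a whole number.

Expected survivors = N0 · l_3 = 100 × 0.482 = 48.2 → 48

48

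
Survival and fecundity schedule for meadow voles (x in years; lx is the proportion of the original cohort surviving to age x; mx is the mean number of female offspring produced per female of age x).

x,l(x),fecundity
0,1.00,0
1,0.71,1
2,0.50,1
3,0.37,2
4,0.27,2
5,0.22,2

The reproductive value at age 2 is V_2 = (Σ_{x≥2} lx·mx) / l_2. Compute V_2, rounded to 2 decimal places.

lx·mx for x ≥ 2: 0.5, 0.74, 0.54, 0.44 → sum = 2.22
V_2 = 2.22 / l_2 = 2.22 / 0.5 = 4.44 → 4.44

4.44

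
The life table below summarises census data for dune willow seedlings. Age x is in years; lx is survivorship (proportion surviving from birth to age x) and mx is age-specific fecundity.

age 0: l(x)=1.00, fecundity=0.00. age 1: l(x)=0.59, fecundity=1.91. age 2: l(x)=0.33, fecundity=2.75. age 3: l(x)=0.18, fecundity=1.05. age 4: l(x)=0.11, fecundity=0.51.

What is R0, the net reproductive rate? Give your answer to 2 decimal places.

lx·mx by age: 0, 1.1269, 0.9075, 0.189, 0.0561
R0 = Σ lx·mx = 2.2795 → 2.28

2.28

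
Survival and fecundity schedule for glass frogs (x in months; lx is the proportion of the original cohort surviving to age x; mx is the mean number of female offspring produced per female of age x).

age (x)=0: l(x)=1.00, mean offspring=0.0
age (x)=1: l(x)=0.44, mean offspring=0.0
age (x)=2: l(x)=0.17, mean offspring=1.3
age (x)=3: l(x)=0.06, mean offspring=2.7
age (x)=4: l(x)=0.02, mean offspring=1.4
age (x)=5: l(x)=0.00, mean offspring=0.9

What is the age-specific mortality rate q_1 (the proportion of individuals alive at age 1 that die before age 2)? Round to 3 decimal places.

q_1 = (l_1 − l_2) / l_1 = (0.44 − 0.17) / 0.44
     = 0.27 / 0.44 = 0.613636… → 0.614

0.614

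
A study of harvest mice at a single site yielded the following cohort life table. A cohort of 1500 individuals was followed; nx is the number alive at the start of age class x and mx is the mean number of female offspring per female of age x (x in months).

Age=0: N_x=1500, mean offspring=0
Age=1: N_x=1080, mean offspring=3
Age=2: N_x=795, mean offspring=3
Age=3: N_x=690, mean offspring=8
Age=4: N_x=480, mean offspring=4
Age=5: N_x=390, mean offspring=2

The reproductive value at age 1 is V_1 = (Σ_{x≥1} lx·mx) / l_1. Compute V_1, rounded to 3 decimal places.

lx = nx/n0 = nx/1500: 1, 0.72, 0.53, 0.46, 0.32, 0.26
lx·mx for x ≥ 1: 2.16, 1.59, 3.68, 1.28, 0.52 → sum = 9.23
V_1 = 9.23 / l_1 = 9.23 / 0.72 = 12.819444… → 12.819

12.819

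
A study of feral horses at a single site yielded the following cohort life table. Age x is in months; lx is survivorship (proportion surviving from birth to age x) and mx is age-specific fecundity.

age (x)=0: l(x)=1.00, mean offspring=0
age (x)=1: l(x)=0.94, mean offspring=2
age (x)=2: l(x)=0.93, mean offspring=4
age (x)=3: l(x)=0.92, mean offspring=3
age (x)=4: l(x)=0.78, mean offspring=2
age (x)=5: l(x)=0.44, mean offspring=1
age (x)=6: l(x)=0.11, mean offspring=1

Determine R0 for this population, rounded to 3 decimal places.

10.470

lx·mx by age: 0, 1.88, 3.72, 2.76, 1.56, 0.44, 0.11
R0 = Σ lx·mx = 10.47 → 10.470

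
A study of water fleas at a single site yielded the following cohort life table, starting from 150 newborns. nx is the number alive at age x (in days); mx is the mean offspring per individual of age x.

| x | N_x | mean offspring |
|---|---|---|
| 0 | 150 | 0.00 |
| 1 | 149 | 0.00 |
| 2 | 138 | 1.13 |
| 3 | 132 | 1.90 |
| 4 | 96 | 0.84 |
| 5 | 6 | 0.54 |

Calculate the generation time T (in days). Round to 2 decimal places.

2.86

lx = nx/n0 = nx/150: 1, 0.99333…, 0.92, 0.88, 0.64, 0.04
lx·mx: 0, 0, 1.0396, 1.672, 0.5376, 0.0216 → R0 = 3.2708…
x·lx·mx: 0, 0, 2.0792, 5.016, 2.1504, 0.108 → Σ = 9.3536…
T = 9.3536… / 3.2708… = 2.859729… → 2.86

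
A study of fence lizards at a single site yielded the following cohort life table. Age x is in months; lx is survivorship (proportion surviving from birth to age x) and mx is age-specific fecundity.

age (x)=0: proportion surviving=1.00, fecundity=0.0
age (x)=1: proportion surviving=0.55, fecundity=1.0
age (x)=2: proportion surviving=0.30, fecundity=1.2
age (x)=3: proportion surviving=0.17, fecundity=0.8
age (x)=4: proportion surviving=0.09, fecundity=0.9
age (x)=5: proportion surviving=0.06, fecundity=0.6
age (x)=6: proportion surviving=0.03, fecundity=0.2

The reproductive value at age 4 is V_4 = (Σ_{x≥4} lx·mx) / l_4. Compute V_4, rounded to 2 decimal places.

lx·mx for x ≥ 4: 0.081, 0.036, 0.006 → sum = 0.123
V_4 = 0.123 / l_4 = 0.123 / 0.09 = 1.366667… → 1.37

1.37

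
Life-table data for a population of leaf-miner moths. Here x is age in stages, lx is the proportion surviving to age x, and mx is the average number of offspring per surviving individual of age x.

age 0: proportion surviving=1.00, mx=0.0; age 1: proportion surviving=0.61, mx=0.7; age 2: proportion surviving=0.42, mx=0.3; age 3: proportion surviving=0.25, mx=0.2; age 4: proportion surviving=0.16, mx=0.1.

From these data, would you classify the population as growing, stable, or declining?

R0 = Σ lx·mx = 0 + 0.427 + 0.126 + 0.05 + 0.016 = 0.619
R0 < 1, so the population is declining.

declining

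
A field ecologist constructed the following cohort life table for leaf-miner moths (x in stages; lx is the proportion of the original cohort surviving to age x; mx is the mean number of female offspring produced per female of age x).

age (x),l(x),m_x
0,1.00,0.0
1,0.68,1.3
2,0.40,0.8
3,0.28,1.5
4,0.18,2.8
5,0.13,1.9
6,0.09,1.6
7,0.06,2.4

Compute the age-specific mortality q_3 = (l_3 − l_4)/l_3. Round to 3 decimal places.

0.357

q_3 = (l_3 − l_4) / l_3 = (0.28 − 0.18) / 0.28
     = 0.1 / 0.28 = 0.357143… → 0.357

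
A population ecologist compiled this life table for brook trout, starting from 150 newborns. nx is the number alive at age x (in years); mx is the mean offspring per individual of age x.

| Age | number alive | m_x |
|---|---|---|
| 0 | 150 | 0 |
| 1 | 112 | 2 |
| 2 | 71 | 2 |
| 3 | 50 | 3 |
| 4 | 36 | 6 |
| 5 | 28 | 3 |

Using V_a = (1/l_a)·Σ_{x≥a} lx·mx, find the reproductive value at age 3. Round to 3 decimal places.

lx = nx/n0 = nx/150: 1, 0.74667…, 0.47333…, 0.33333…, 0.24, 0.18667…
lx·mx for x ≥ 3: 1…, 1.44, 0.56… → sum = 3…
V_3 = 3… / l_3 = 3… / 0.333333… = 9… → 9.000

9.000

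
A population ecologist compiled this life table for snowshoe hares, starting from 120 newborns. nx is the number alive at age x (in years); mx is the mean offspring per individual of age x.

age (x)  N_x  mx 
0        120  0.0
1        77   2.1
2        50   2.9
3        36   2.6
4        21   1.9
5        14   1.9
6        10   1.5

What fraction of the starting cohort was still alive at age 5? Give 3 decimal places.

0.117

l_5 = n_5/n_0 = 14/120 = 0.116667… → 0.117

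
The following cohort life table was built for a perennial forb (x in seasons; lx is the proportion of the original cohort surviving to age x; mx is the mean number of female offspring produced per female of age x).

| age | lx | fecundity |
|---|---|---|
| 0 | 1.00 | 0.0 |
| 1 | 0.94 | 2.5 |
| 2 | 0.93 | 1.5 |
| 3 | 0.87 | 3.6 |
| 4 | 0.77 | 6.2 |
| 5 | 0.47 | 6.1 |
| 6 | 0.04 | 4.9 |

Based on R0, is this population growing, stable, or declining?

R0 = Σ lx·mx = 0 + 2.35 + 1.395 + 3.132 + 4.774 + 2.867 + 0.196 = 14.714
R0 > 1, so the population is growing.

growing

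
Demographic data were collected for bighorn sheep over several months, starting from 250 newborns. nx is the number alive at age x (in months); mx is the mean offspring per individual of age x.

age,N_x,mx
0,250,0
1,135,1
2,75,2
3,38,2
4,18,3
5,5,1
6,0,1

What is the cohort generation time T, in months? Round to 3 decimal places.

lx = nx/n0 = nx/250: 1, 0.54, 0.3, 0.152, 0.072, 0.02, 0
lx·mx: 0, 0.54, 0.6, 0.304, 0.216, 0.02, 0 → R0 = 1.68
x·lx·mx: 0, 0.54, 1.2, 0.912, 0.864, 0.1, 0 → Σ = 3.616
T = 3.616 / 1.68 = 2.152381… → 2.152

2.152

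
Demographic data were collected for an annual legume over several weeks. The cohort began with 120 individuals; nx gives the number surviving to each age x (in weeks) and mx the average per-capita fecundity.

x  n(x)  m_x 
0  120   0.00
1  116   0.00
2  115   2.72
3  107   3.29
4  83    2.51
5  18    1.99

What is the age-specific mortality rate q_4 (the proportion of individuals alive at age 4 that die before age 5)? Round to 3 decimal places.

lx = nx/n0 = nx/120: 1, 0.96667…, 0.95833…, 0.89167…, 0.69167…, 0.15
q_4 = (l_4 − l_5) / l_4 = (0.691667… − 0.15) / 0.691667…
     = 0.541667… / 0.691667… = 0.783133… → 0.783

0.783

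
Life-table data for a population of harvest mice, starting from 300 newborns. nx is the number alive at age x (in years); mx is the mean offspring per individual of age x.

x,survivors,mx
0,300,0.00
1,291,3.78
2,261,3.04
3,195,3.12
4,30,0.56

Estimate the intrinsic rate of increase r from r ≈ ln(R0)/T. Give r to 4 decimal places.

1.1702

lx = nx/n0 = nx/300: 1, 0.97, 0.87, 0.65, 0.1
R0 = Σ lx·mx = 0 + 3.6666 + 2.6448 + 2.028 + 0.056 = 8.3954
Σ x·lx·mx = 15.2642; T = 15.2642/8.3954 = 1.81816…
r ≈ ln(R0)/T = ln(8.3954)/1.81816… = 1.170239… → 1.1702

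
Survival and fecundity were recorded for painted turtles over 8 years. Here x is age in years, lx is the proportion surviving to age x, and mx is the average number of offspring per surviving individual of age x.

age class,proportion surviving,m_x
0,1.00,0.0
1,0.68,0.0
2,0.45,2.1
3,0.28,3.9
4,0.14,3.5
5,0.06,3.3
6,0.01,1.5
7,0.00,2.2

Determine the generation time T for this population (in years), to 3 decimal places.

2.995

lx·mx: 0, 0, 0.945, 1.092, 0.49, 0.198, 0.015, 0 → R0 = 2.74
x·lx·mx: 0, 0, 1.89, 3.276, 1.96, 0.99, 0.09, 0 → Σ = 8.206
T = 8.206 / 2.74 = 2.994891… → 2.995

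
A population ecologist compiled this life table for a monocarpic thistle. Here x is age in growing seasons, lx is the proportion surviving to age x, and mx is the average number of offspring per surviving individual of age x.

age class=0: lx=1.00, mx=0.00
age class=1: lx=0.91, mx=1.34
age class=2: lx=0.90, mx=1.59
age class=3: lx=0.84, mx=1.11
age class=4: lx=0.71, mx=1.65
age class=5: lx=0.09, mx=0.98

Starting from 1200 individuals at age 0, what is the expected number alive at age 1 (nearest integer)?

Expected survivors = N0 · l_1 = 1200 × 0.91 = 1092 → 1092

1092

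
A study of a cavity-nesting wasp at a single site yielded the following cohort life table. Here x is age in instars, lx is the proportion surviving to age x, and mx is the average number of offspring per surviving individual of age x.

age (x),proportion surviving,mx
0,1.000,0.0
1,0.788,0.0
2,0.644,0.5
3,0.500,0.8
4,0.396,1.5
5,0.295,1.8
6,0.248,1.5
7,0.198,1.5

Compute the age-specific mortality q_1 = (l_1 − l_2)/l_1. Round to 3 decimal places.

0.183

q_1 = (l_1 − l_2) / l_1 = (0.788 − 0.644) / 0.788
     = 0.144 / 0.788 = 0.182741… → 0.183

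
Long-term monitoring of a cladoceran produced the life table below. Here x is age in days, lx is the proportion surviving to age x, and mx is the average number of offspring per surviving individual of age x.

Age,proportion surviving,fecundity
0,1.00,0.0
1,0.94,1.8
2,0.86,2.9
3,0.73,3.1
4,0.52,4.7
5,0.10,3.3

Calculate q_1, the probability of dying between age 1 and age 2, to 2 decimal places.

0.09

q_1 = (l_1 − l_2) / l_1 = (0.94 − 0.86) / 0.94
     = 0.08 / 0.94 = 0.085106… → 0.09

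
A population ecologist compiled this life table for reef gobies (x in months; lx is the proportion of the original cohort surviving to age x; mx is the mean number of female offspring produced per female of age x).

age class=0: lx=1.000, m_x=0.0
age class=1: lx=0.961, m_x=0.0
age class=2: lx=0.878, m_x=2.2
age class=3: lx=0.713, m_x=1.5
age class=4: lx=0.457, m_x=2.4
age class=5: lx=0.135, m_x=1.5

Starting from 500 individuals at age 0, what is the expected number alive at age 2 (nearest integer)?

Expected survivors = N0 · l_2 = 500 × 0.878 = 439 → 439

439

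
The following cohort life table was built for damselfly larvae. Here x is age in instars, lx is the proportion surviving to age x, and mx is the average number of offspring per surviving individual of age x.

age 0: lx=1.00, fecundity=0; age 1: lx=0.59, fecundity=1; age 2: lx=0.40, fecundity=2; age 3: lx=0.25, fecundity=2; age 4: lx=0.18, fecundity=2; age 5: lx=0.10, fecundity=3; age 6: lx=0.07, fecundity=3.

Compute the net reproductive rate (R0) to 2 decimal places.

lx·mx by age: 0, 0.59, 0.8, 0.5, 0.36, 0.3, 0.21
R0 = Σ lx·mx = 2.76 → 2.76

2.76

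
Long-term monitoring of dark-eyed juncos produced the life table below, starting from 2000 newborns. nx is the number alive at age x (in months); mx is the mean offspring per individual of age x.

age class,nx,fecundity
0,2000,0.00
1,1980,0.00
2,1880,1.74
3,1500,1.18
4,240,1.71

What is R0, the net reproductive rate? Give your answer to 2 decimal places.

2.73

lx = nx/n0 = nx/2000: 1, 0.99, 0.94, 0.75, 0.12
lx·mx by age: 0, 0, 1.6356, 0.885, 0.2052
R0 = Σ lx·mx = 2.7258 → 2.73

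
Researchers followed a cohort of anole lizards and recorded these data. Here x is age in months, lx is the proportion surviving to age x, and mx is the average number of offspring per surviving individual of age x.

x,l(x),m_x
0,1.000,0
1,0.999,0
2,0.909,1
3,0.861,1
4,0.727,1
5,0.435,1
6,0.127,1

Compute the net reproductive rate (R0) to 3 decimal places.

3.059

lx·mx by age: 0, 0, 0.909, 0.861, 0.727, 0.435, 0.127
R0 = Σ lx·mx = 3.059 → 3.059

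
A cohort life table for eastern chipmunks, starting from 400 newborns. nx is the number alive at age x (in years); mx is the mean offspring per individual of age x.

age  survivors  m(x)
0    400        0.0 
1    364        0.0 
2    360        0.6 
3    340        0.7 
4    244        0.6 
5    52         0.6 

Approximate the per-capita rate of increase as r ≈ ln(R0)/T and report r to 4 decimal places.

0.1528

lx = nx/n0 = nx/400: 1, 0.91, 0.9, 0.85, 0.61, 0.13
R0 = Σ lx·mx = 0 + 0 + 0.54 + 0.595 + 0.366 + 0.078 = 1.579
Σ x·lx·mx = 4.719; T = 4.719/1.579 = 2.9886…
r ≈ ln(R0)/T = ln(1.579)/2.9886… = 0.152845… → 0.1528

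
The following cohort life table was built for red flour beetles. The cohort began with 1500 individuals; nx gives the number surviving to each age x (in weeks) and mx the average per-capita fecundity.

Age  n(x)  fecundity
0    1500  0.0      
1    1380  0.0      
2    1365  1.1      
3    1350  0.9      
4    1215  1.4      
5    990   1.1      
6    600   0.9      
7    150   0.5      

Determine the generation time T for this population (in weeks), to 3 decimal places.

3.702

lx = nx/n0 = nx/1500: 1, 0.92, 0.91, 0.9, 0.81, 0.66, 0.4, 0.1
lx·mx: 0, 0, 1.001, 0.81, 1.134, 0.726, 0.36, 0.05 → R0 = 4.081
x·lx·mx: 0, 0, 2.002, 2.43, 4.536, 3.63, 2.16, 0.35 → Σ = 15.108
T = 15.108 / 4.081 = 3.702034… → 3.702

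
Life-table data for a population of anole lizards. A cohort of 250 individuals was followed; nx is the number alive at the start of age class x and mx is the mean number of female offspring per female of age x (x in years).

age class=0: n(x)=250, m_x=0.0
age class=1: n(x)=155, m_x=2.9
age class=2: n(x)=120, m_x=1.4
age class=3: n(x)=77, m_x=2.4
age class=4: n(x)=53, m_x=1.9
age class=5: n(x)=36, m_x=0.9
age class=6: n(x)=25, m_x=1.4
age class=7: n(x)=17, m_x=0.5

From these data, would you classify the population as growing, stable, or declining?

lx = nx/n0 = nx/250: 1, 0.62, 0.48, 0.308, 0.212, 0.144, 0.1, 0.068
R0 = Σ lx·mx = 0 + 1.798 + 0.672 + 0.7392 + 0.4028 + 0.1296 + 0.14 + 0.034 = 3.9156
R0 > 1, so the population is growing.

growing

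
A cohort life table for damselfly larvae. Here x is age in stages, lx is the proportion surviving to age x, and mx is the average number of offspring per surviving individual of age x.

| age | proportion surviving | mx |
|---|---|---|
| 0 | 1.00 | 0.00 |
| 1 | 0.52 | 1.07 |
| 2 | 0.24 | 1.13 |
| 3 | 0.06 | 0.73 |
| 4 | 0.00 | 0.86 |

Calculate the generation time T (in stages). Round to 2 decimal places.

1.41

lx·mx: 0, 0.5564, 0.2712, 0.0438, 0 → R0 = 0.8714
x·lx·mx: 0, 0.5564, 0.5424, 0.1314, 0 → Σ = 1.2302
T = 1.2302 / 0.8714 = 1.411751… → 1.41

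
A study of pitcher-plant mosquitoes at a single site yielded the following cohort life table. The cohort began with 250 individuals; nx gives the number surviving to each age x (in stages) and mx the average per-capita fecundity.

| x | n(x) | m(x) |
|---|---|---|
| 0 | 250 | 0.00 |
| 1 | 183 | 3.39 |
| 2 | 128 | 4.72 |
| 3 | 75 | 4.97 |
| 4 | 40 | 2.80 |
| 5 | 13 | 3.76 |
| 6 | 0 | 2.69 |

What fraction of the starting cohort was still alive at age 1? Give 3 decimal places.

0.732

l_1 = n_1/n_0 = 183/250 = 0.732 → 0.732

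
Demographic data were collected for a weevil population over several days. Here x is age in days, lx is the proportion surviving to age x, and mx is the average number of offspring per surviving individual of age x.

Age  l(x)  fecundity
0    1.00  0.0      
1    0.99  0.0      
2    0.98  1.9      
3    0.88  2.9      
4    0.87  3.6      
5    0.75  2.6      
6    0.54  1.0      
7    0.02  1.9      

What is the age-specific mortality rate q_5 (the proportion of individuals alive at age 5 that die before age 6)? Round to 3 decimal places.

0.280

q_5 = (l_5 − l_6) / l_5 = (0.75 − 0.54) / 0.75
     = 0.21 / 0.75 = 0.28 → 0.280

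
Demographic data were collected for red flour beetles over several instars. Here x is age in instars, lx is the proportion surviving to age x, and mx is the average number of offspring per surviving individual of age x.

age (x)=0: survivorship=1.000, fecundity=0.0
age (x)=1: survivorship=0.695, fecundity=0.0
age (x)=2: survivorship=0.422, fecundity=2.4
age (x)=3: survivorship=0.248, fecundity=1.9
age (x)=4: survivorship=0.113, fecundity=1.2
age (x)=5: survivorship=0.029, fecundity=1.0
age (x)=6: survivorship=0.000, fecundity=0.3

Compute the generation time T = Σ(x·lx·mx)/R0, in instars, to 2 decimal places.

2.50

lx·mx: 0, 0, 1.0128, 0.4712, 0.1356, 0.029, 0 → R0 = 1.6486
x·lx·mx: 0, 0, 2.0256, 1.4136, 0.5424, 0.145, 0 → Σ = 4.1266
T = 4.1266 / 1.6486 = 2.503094… → 2.50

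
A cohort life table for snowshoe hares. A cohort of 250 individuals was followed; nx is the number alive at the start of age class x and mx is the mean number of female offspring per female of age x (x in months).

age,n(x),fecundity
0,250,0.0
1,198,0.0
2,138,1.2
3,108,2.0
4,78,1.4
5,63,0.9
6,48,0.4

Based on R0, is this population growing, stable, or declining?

lx = nx/n0 = nx/250: 1, 0.792, 0.552, 0.432, 0.312, 0.252, 0.192
R0 = Σ lx·mx = 0 + 0 + 0.6624 + 0.864 + 0.4368 + 0.2268 + 0.0768 = 2.2668
R0 > 1, so the population is growing.

growing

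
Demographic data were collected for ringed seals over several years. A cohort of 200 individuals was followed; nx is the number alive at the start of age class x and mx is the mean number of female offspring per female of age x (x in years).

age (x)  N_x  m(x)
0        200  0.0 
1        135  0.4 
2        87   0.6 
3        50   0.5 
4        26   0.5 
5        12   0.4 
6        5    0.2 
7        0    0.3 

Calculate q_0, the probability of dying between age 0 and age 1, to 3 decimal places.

lx = nx/n0 = nx/200: 1, 0.675, 0.435, 0.25, 0.13, 0.06, 0.025, 0
q_0 = (l_0 − l_1) / l_0 = (1 − 0.675) / 1
     = 0.325 / 1 = 0.325 → 0.325

0.325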